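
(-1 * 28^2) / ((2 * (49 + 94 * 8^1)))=-392 / 801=-0.49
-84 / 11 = -7.64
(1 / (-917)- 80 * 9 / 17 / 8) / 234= -82547 / 3647826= -0.02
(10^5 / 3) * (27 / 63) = 100000 / 7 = 14285.71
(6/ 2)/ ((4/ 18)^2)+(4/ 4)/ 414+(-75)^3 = -349262197/ 828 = -421814.25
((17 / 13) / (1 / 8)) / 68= 2 / 13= 0.15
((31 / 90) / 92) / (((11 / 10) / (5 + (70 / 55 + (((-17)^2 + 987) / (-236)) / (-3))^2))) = 849372317 / 17263344186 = 0.05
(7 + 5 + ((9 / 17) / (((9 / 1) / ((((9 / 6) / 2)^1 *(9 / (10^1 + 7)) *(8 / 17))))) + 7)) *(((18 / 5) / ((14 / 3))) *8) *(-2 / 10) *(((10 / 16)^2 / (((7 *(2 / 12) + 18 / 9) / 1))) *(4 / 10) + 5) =-110600127 / 933470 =-118.48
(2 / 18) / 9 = 1 / 81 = 0.01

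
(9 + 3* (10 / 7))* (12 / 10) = 558 / 35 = 15.94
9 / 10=0.90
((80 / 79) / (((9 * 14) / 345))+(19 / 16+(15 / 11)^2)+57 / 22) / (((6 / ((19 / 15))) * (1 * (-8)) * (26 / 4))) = -102651623 / 3006267264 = -0.03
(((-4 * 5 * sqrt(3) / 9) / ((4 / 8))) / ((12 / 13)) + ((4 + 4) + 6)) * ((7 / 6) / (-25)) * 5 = -49 / 15 + 91 * sqrt(3) / 81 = -1.32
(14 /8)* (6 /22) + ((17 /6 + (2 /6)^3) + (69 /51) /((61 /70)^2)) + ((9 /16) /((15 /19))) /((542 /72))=132984283343 /25456830795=5.22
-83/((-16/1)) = 83/16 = 5.19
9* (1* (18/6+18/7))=351/7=50.14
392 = 392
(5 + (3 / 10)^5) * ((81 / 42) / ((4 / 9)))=121559049 / 5600000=21.71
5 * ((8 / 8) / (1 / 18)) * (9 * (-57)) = -46170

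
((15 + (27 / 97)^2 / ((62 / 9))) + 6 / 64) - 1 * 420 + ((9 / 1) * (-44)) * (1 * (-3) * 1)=783.10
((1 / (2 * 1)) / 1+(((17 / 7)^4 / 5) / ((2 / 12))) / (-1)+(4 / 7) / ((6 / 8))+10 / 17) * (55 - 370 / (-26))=-1465480110 / 530621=-2761.82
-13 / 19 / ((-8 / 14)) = 91 / 76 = 1.20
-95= -95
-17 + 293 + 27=303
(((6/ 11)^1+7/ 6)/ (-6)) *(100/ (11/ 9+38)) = -2825/ 3883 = -0.73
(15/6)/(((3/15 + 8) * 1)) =25/82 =0.30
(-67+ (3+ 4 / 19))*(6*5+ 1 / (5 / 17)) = -202404 / 95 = -2130.57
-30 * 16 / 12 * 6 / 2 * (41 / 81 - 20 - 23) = 137680 / 27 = 5099.26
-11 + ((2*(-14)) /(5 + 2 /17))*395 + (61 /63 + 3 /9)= -2170.85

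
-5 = -5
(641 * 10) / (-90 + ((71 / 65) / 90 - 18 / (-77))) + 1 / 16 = -46157722267 / 646875728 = -71.35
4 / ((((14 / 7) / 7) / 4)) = 56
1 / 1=1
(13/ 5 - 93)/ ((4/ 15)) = -339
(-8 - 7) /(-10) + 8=19 /2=9.50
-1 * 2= -2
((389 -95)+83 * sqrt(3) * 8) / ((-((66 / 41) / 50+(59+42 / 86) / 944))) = -13813457600 * sqrt(3) / 1980743 -6116199600 / 1980743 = -15166.94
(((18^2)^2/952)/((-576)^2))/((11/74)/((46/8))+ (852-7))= 68931/175257442304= 0.00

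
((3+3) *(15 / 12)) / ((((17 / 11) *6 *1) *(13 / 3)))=165 / 884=0.19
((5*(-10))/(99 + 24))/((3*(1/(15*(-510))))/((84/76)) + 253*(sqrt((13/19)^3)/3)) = -995551932375000*sqrt(247)/1837094076608872441-116311492500/1837094076608872441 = -0.01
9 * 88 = 792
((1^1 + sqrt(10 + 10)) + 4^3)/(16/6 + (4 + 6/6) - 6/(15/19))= 30* sqrt(5) + 975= 1042.08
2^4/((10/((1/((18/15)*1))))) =4/3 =1.33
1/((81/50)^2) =2500/6561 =0.38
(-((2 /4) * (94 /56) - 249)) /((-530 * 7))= -13897 /207760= -0.07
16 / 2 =8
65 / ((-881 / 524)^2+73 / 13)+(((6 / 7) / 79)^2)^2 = 21698005198741569056 / 2818119085989825821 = 7.70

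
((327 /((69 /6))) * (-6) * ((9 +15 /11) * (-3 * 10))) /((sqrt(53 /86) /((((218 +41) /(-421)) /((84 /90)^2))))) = -47718.85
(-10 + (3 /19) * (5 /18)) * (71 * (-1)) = 80585 /114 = 706.89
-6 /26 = -3 /13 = -0.23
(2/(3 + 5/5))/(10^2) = 1/200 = 0.00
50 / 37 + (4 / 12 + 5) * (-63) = -334.65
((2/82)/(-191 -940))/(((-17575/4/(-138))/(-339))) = 62376/271656775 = 0.00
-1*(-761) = 761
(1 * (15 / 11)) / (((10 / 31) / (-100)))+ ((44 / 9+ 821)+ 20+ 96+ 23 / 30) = 514729 / 990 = 519.93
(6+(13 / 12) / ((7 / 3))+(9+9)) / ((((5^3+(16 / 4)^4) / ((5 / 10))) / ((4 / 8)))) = 685 / 42672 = 0.02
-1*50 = -50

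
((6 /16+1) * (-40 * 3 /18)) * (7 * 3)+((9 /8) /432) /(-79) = -5839681 /30336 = -192.50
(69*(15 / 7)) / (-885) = -69 / 413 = -0.17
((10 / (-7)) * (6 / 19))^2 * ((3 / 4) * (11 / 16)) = 7425 / 70756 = 0.10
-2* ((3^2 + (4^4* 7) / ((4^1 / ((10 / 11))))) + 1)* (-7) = 64260 / 11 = 5841.82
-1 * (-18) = 18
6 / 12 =1 / 2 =0.50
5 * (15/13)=75/13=5.77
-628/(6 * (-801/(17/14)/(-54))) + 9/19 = -95815/11837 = -8.09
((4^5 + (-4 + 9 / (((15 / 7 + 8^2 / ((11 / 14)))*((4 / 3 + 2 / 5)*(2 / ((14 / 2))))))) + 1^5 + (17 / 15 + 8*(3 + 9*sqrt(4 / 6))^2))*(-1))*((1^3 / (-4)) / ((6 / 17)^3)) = 10685.08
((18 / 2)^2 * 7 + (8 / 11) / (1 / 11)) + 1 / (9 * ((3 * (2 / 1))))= 31051 / 54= 575.02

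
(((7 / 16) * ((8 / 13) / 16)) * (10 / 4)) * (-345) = -12075 / 832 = -14.51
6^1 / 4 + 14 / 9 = 55 / 18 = 3.06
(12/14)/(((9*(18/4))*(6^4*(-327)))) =-1/20024172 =-0.00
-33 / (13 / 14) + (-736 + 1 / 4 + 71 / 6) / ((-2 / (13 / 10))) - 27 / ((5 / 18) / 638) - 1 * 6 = -192143929 / 3120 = -61584.59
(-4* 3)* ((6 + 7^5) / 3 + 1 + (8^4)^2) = -201393856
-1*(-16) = 16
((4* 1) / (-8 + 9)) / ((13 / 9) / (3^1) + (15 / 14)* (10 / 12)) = 3024 / 1039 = 2.91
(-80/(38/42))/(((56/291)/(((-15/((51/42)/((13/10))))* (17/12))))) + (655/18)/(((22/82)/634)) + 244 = 363737543/3762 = 96687.28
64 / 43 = 1.49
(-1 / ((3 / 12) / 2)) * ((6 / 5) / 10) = -24 / 25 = -0.96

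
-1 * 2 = -2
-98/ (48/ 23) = -1127/ 24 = -46.96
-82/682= -41/341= -0.12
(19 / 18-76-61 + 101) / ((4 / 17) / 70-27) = 374255 / 289134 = 1.29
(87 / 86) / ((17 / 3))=261 / 1462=0.18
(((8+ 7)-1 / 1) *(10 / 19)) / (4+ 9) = 140 / 247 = 0.57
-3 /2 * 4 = -6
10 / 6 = 5 / 3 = 1.67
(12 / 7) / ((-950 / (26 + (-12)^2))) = -204 / 665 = -0.31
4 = 4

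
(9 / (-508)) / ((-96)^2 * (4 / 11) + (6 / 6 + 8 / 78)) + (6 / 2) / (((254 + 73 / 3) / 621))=4083263458893 / 610042526420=6.69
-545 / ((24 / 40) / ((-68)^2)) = -12600400 / 3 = -4200133.33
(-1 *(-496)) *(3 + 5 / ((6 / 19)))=9341.33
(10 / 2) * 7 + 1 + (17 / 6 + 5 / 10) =118 / 3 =39.33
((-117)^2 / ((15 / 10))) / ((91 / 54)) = 37908 / 7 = 5415.43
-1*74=-74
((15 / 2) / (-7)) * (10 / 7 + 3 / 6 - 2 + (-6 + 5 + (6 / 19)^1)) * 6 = 9045 / 1862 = 4.86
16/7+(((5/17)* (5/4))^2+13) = 15.42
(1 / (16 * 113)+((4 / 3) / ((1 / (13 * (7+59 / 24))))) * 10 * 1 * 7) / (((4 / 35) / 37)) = 241827379255 / 65088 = 3715391.15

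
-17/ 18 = -0.94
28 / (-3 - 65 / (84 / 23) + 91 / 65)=-11760 / 8147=-1.44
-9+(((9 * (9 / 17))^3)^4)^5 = 3229246017998554007515224836513361914701768856101700943472913953573495476834873855927951838639039095432541425209592 / 67132880600101282948735355994194317620764746587861166986121564248710884801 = 48102300826842250303296640000000000000000.00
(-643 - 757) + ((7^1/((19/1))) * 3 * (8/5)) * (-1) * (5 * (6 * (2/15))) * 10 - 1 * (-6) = -27830/19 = -1464.74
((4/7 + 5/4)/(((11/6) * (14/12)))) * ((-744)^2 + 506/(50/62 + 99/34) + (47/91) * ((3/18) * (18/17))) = 8239281800535/17474821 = 471494.49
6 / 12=1 / 2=0.50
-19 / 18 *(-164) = 1558 / 9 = 173.11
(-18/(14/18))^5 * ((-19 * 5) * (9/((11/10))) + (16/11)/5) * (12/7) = 57217629923456256/6470695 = 8842578721.99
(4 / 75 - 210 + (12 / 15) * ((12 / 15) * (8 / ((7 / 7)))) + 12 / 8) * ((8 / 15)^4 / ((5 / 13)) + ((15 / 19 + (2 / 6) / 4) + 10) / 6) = -411.23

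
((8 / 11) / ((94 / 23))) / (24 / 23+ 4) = 529 / 14993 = 0.04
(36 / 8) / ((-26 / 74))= -333 / 26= -12.81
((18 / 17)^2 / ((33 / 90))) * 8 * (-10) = -777600 / 3179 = -244.61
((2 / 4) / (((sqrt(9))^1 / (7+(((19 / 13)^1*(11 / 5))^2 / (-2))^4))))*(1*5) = 3676265787905467121 / 6117980407500000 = 600.90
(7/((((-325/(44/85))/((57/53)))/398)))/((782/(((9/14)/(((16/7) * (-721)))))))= 1122957/471717649000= 0.00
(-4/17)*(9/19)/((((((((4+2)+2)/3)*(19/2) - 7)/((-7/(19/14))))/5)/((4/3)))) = 0.21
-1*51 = -51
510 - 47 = 463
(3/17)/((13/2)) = 6/221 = 0.03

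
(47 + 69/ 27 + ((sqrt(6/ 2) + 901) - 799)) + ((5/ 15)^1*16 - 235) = -703/ 9 + sqrt(3) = -76.38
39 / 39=1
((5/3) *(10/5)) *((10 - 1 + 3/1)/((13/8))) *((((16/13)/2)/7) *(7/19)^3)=125440/1159171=0.11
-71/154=-0.46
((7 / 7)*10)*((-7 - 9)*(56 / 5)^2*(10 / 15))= -13380.27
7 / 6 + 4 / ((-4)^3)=53 / 48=1.10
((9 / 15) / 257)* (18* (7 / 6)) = 63 / 1285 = 0.05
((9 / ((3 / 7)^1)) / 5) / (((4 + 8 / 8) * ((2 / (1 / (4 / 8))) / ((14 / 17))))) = 294 / 425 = 0.69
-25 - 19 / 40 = -1019 / 40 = -25.48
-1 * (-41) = 41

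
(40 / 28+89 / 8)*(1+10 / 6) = 703 / 21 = 33.48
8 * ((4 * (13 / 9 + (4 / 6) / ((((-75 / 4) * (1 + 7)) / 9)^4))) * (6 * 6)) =650003888 / 390625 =1664.01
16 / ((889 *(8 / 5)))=10 / 889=0.01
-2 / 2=-1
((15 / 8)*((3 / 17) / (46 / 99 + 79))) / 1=4455 / 1069912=0.00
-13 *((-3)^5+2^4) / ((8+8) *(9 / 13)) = 38363 / 144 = 266.41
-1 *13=-13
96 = 96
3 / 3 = 1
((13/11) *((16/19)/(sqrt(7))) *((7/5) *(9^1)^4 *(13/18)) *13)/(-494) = -492804 *sqrt(7)/19855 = -65.67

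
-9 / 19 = -0.47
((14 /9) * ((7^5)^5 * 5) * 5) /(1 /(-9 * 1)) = -469374016882387715282450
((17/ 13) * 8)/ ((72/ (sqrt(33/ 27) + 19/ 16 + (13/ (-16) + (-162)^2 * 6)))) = 17 * sqrt(11)/ 351 + 7138385/ 312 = 22879.60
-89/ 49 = -1.82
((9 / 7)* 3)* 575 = 15525 / 7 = 2217.86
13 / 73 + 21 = 1546 / 73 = 21.18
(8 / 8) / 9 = 1 / 9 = 0.11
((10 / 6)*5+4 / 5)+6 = 227 / 15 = 15.13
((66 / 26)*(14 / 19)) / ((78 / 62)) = 4774 / 3211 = 1.49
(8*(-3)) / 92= -6 / 23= -0.26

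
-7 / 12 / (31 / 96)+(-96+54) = -1358 / 31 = -43.81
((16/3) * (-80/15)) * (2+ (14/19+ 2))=-2560/19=-134.74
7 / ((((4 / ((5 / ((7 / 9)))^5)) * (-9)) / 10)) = -102515625 / 4802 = -21348.53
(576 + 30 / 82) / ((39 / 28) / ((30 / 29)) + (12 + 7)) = 2205560 / 77859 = 28.33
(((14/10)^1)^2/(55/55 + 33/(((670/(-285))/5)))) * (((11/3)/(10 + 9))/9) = -0.00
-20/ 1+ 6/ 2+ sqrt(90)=-17+ 3*sqrt(10)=-7.51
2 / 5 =0.40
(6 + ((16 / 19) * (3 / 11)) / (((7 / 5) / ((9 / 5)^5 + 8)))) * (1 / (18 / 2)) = 453362 / 391875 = 1.16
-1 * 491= -491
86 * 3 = 258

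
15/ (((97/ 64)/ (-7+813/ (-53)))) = -1136640/ 5141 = -221.09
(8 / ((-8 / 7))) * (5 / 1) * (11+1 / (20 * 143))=-220227 / 572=-385.01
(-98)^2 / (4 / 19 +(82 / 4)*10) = 26068 / 557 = 46.80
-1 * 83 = -83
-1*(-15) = 15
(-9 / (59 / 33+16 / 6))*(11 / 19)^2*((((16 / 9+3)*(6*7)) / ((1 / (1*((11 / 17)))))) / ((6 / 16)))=-10073008 / 42959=-234.48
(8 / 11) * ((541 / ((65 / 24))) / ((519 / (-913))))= -2873792 / 11245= -255.56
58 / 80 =29 / 40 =0.72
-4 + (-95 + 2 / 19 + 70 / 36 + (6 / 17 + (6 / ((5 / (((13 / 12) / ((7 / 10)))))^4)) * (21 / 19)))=-85561443 / 886312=-96.54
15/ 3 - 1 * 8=-3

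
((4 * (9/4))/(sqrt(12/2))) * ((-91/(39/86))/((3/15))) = -1505 * sqrt(6) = -3686.48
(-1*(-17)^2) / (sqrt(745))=-289*sqrt(745) / 745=-10.59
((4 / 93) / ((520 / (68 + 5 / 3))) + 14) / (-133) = -507989 / 4823910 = -0.11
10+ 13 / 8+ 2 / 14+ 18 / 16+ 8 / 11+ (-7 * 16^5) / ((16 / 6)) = -847769501 / 308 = -2752498.38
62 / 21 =2.95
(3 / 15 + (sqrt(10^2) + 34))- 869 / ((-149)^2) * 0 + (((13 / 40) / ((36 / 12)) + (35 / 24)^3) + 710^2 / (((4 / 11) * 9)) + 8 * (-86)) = 10602314407 / 69120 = 153389.97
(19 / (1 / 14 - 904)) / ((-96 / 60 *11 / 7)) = 931 / 111364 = 0.01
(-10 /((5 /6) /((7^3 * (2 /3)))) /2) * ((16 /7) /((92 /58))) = -45472 /23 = -1977.04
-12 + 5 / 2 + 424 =829 / 2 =414.50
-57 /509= -0.11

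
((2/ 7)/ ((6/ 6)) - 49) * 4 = -1364/ 7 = -194.86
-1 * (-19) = 19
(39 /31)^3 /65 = 4563 /148955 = 0.03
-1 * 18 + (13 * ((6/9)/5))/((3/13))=-472/45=-10.49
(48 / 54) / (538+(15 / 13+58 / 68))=3536 / 2148147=0.00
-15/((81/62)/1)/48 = -0.24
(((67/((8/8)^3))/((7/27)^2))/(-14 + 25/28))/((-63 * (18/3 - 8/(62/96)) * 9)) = -4154/197813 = -0.02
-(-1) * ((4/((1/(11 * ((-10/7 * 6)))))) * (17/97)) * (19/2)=-426360/679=-627.92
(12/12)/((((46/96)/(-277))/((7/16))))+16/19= -110155/437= -252.07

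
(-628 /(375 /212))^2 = 126045.83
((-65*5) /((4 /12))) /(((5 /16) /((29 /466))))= -45240 /233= -194.16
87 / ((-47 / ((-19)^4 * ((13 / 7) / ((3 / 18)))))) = -884358306 / 329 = -2688019.17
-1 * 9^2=-81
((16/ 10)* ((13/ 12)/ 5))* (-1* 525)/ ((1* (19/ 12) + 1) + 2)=-2184/ 55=-39.71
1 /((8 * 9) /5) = 5 /72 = 0.07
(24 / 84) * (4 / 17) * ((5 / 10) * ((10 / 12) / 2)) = 5 / 357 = 0.01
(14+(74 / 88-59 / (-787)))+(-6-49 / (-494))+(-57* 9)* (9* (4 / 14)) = -78439724711 / 59871812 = -1310.13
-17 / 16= -1.06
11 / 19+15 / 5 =68 / 19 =3.58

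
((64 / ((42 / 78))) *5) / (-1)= -4160 / 7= -594.29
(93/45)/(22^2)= 31/7260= 0.00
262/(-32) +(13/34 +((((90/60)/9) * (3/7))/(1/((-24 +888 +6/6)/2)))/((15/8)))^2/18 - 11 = -62362849/18352656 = -3.40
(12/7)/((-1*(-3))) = 4/7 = 0.57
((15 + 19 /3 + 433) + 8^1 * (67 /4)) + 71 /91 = 160828 /273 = 589.11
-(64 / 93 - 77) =7097 / 93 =76.31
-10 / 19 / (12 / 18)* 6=-90 / 19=-4.74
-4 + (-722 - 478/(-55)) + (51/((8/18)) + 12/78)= -1722879/2860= -602.41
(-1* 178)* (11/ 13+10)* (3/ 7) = -75294/ 91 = -827.41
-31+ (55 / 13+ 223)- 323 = -1648 / 13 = -126.77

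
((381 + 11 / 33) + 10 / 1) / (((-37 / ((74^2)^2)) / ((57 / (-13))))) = 18077853088 / 13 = 1390604083.69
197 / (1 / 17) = 3349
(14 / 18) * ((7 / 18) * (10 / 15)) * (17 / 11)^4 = 4092529 / 3557763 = 1.15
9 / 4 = 2.25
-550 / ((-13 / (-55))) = -2326.92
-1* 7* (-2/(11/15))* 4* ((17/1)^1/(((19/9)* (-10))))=-12852/209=-61.49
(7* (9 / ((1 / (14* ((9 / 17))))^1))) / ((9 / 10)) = 8820 / 17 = 518.82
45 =45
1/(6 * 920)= 1/5520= 0.00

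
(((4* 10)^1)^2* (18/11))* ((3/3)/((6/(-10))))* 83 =-3984000/11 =-362181.82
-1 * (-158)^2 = -24964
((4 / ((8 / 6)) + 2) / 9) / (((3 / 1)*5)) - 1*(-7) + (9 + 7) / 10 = 1166 / 135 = 8.64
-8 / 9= -0.89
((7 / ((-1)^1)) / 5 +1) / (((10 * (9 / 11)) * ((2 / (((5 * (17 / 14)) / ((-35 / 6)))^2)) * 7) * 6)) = -3179 / 5042100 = -0.00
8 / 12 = 2 / 3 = 0.67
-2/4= -1/2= -0.50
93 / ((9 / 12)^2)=165.33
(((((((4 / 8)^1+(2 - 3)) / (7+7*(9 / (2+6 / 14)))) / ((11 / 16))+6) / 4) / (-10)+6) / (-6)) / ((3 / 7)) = -180197 / 79200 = -2.28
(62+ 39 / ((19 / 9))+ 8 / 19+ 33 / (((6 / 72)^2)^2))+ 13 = 13003256 / 19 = 684381.89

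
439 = 439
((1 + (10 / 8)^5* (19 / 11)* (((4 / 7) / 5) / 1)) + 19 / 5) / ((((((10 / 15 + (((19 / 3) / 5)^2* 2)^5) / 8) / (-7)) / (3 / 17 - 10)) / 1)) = 10255302897908203125 / 1176326066198797888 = 8.72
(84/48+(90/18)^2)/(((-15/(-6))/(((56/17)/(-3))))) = -2996/255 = -11.75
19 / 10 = 1.90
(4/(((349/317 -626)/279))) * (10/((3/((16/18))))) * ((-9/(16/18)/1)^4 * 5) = -1175055909075/4225984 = -278054.98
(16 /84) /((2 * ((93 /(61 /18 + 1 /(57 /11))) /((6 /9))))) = 350 /143127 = 0.00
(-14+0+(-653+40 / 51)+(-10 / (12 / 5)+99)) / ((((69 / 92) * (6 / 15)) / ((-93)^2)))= -280040205 / 17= -16472953.24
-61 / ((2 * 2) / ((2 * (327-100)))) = -13847 / 2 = -6923.50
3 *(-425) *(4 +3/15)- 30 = -5385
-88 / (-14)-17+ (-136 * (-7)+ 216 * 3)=11125 / 7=1589.29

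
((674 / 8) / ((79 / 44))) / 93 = 3707 / 7347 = 0.50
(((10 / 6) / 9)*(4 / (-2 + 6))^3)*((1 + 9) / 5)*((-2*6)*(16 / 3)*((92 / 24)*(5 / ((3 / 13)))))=-478400 / 243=-1968.72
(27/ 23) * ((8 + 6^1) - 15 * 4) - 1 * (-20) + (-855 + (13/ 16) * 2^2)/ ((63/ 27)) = -11173/ 28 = -399.04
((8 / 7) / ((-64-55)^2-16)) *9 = 24 / 33005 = 0.00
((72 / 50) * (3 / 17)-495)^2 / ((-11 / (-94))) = 4155947861166 / 1986875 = 2091700.72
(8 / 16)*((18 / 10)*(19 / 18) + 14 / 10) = 33 / 20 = 1.65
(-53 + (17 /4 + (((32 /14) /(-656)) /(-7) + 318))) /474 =2163697 /3809064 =0.57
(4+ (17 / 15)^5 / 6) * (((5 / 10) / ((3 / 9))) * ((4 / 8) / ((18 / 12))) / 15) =19644857 / 136687500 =0.14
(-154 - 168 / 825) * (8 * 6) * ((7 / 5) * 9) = -128235744 / 1375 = -93262.36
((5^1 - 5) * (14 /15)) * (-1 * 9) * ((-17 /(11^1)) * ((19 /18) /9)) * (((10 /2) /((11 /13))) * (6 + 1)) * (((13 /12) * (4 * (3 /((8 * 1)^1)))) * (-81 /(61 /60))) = 0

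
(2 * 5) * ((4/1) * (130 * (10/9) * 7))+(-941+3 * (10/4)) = 711197/18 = 39510.94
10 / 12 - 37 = -217 / 6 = -36.17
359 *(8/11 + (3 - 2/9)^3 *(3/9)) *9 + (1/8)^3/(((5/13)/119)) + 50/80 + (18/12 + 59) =25495.40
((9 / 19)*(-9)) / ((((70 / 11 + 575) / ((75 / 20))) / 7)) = -18711 / 97204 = -0.19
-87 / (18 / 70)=-1015 / 3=-338.33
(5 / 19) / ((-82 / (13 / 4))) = -65 / 6232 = -0.01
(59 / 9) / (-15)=-59 / 135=-0.44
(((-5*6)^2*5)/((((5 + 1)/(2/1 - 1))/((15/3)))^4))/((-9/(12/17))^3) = -1250000/1193859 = -1.05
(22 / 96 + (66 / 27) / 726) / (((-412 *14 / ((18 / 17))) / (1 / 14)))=-65 / 21318528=-0.00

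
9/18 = 1/2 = 0.50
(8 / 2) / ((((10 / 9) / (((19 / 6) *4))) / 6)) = 1368 / 5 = 273.60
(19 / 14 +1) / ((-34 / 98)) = -231 / 34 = -6.79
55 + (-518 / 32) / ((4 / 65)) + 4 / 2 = -13187 / 64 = -206.05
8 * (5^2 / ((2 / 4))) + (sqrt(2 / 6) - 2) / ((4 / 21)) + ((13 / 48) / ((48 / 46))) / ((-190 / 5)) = 392.52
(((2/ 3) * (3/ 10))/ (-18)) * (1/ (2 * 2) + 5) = -7/ 120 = -0.06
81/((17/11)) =891/17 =52.41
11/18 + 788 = 14195/18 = 788.61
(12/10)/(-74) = -3/185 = -0.02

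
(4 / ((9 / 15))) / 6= 10 / 9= 1.11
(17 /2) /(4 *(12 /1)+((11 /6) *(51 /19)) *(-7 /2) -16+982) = 646 /75755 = 0.01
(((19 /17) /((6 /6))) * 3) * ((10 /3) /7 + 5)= 2185 /119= 18.36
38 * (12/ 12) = 38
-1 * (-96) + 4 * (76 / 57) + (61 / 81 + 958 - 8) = 85219 / 81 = 1052.09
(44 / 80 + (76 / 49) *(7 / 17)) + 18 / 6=9969 / 2380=4.19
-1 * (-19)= 19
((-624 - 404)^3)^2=1180208363584098304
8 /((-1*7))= -8 /7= -1.14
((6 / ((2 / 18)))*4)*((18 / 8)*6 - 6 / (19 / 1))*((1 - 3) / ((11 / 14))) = -1515024 / 209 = -7248.92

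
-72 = -72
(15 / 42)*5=25 / 14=1.79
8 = 8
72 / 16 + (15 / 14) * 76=1203 / 14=85.93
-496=-496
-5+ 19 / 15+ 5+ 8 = 139 / 15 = 9.27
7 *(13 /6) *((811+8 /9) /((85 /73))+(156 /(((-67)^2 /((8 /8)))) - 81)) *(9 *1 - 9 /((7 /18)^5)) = -25763316173518781 /2748412695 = -9373889.23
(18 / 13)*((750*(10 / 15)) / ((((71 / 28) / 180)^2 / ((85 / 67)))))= 19432224000000 / 4390711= 4425757.92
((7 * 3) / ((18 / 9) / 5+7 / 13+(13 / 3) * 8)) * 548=2244060 / 6943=323.21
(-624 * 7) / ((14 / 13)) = -4056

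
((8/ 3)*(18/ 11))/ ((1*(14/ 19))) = 456/ 77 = 5.92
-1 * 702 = -702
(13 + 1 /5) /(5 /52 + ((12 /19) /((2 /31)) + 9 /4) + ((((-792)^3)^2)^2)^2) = 2964 /833122044784020977472547470601777807260572170306350810722039452579924645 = 0.00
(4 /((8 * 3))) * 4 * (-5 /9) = -10 /27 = -0.37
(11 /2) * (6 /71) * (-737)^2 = 17924577 /71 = 252458.83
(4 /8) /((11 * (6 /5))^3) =125 /574992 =0.00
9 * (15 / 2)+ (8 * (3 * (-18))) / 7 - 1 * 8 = -31 / 14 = -2.21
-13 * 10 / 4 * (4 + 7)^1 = -715 / 2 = -357.50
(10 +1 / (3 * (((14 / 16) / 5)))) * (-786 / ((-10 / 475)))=3111250 / 7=444464.29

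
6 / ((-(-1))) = 6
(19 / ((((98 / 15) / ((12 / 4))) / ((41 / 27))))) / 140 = 779 / 8232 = 0.09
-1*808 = -808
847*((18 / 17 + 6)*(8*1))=813120 / 17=47830.59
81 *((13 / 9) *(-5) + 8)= 63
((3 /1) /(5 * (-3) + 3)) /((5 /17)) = -17 /20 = -0.85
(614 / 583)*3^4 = 49734 / 583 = 85.31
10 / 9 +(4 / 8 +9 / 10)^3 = 4337 / 1125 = 3.86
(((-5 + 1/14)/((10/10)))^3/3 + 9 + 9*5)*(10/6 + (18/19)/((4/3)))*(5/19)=17467305/1981168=8.82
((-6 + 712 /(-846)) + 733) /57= 307165 /24111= 12.74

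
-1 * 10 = -10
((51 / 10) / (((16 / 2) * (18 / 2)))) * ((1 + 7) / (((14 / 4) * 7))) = 17 / 735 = 0.02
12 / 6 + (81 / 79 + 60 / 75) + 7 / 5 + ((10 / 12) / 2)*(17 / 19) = 504167 / 90060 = 5.60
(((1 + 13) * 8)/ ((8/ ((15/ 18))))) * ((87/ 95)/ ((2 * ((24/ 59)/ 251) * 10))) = 3006227/ 9120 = 329.63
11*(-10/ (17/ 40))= -4400/ 17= -258.82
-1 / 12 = -0.08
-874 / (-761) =874 / 761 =1.15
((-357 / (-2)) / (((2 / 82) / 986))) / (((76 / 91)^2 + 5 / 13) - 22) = -344969.93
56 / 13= 4.31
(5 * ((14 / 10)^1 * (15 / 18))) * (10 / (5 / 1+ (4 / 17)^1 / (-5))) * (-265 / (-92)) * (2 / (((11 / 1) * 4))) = 3941875 / 2556312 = 1.54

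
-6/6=-1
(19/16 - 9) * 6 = -375/8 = -46.88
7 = 7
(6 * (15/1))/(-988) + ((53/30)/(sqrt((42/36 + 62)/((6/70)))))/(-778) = -45/494 - 53 * sqrt(26530)/103201700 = -0.09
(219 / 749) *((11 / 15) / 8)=803 / 29960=0.03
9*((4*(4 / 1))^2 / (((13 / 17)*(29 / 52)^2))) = 8146944 / 841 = 9687.21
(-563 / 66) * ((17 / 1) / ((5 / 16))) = -76568 / 165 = -464.05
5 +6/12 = 11/2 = 5.50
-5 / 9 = -0.56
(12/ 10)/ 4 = 3/ 10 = 0.30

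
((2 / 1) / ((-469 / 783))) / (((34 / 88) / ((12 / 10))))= -413424 / 39865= -10.37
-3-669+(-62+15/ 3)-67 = -796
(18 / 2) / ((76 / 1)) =9 / 76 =0.12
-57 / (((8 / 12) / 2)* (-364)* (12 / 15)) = 855 / 1456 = 0.59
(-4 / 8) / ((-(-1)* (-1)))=1 / 2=0.50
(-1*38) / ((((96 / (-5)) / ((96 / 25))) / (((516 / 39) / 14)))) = 3268 / 455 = 7.18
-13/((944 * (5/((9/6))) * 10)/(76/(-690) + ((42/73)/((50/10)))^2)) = 5790161/144629060000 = 0.00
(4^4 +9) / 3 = 265 / 3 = 88.33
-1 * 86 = -86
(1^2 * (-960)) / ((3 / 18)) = -5760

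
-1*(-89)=89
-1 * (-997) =997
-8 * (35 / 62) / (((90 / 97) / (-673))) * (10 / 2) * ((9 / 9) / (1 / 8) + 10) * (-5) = -45696700 / 31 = -1474087.10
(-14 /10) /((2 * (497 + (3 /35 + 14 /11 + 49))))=-539 /421466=-0.00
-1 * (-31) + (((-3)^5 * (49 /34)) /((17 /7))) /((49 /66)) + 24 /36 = -140944 /867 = -162.57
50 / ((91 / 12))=600 / 91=6.59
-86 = -86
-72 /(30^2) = -2 /25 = -0.08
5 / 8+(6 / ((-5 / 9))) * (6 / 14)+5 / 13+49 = 165187 / 3640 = 45.38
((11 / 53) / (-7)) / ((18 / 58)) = -319 / 3339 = -0.10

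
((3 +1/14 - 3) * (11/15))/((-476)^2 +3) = 11/47581590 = 0.00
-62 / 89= -0.70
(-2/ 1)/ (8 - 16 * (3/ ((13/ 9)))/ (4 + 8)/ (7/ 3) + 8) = -0.14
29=29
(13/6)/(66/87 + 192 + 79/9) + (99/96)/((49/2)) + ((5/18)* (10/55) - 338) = -1379523639773/4082679216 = -337.90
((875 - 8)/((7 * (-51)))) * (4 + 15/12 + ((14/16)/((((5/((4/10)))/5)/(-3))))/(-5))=-663/50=-13.26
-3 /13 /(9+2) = -3 /143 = -0.02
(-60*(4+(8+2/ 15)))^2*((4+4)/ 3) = 4239872/ 3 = 1413290.67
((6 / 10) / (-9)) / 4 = -1 / 60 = -0.02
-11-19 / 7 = -96 / 7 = -13.71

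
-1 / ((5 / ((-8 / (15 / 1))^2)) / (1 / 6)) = -0.01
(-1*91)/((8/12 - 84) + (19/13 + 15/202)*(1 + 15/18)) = 477932/422879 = 1.13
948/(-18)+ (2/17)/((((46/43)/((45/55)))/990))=42712/1173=36.41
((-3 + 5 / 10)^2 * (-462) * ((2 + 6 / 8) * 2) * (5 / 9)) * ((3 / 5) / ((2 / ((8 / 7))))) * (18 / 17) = -54450 / 17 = -3202.94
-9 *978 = -8802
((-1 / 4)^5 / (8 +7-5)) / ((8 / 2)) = -1 / 40960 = -0.00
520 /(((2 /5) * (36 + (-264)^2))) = 25 /1341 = 0.02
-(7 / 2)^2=-12.25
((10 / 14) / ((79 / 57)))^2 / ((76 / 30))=64125 / 611618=0.10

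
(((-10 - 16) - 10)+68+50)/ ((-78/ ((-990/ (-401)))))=-13530/ 5213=-2.60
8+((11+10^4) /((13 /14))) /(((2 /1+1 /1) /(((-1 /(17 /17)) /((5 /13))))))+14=-46608 /5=-9321.60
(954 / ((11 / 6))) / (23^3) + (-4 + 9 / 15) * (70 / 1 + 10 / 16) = -257055085 / 1070696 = -240.08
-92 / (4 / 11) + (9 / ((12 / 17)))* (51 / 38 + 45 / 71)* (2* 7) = 537979 / 5396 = 99.70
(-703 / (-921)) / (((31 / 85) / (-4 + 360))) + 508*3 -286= 56618918 / 28551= 1983.08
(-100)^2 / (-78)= -5000 / 39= -128.21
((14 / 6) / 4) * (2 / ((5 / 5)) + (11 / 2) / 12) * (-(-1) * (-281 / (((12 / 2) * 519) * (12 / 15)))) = -580265 / 3587328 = -0.16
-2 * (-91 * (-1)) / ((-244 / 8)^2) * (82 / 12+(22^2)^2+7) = -511645316 / 11163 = -45834.03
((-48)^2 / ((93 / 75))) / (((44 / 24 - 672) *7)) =-345600 / 872557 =-0.40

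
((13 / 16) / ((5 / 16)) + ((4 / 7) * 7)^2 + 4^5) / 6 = 5213 / 30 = 173.77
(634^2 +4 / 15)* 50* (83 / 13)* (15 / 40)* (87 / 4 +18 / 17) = 242554856610 / 221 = 1097533287.83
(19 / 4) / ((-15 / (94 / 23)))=-893 / 690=-1.29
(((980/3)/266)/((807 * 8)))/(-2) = -35/367992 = -0.00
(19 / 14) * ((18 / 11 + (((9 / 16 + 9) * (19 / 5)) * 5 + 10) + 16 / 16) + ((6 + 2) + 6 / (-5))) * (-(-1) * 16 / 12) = 3362791 / 9240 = 363.94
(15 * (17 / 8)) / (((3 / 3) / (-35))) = -8925 / 8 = -1115.62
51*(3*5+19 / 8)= 7089 / 8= 886.12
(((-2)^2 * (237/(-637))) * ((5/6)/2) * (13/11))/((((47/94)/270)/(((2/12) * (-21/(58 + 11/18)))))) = 383940/16247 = 23.63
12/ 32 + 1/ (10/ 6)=39/ 40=0.98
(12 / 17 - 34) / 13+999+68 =235241 / 221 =1064.44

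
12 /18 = 2 /3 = 0.67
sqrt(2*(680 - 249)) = sqrt(862) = 29.36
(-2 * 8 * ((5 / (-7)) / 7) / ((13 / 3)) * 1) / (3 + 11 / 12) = 2880 / 29939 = 0.10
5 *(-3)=-15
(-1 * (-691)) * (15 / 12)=3455 / 4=863.75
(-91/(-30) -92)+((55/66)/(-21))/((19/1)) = -532478/5985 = -88.97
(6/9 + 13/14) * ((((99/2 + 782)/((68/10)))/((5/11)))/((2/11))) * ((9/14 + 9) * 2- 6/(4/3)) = 930253929/26656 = 34898.48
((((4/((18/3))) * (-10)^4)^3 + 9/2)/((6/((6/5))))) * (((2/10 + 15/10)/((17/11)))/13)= 176000000002673/35100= 5014245014.32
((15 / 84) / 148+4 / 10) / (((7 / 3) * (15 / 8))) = 8313 / 90650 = 0.09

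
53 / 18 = 2.94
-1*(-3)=3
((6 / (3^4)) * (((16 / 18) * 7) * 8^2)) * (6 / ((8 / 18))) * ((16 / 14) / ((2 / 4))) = 8192 / 9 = 910.22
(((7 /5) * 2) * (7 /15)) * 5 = 98 /15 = 6.53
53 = 53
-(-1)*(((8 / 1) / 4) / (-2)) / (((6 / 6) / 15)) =-15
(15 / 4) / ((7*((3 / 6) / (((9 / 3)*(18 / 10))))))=81 / 14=5.79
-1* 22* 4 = -88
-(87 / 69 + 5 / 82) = -2493 / 1886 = -1.32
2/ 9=0.22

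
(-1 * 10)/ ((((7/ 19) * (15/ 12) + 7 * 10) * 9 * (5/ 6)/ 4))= -1216/ 16065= -0.08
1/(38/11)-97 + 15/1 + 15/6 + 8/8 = -1486/19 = -78.21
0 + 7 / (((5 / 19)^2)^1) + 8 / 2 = 2627 / 25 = 105.08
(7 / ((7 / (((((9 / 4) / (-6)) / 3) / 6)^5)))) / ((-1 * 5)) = 0.00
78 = 78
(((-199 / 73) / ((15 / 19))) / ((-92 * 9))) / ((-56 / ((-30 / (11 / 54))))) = 11343 / 1034264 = 0.01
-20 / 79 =-0.25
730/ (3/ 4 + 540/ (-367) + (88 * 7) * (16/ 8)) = 1071640/ 1807517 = 0.59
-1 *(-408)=408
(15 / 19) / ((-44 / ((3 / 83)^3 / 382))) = -405 / 182601322024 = -0.00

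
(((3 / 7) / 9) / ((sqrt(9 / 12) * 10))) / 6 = sqrt(3) / 1890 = 0.00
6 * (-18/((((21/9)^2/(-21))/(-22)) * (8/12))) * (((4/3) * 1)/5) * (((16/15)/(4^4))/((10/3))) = -8019/1750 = -4.58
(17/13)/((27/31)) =1.50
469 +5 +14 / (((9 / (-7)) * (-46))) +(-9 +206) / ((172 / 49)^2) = 3002082907 / 6123888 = 490.22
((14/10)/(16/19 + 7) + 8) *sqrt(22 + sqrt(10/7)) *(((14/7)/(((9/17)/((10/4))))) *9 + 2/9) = 519259 *sqrt(7 *sqrt(70) + 1078)/5215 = 3356.81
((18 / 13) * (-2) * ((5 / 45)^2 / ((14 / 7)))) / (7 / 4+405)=-8 / 190359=-0.00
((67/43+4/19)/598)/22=1445/10748452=0.00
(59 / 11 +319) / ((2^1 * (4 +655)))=0.25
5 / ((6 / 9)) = 15 / 2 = 7.50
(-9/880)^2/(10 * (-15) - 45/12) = -27/39688000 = -0.00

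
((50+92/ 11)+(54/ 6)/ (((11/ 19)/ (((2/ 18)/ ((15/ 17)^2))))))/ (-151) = -13631/ 33975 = -0.40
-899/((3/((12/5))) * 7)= -3596/35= -102.74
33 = 33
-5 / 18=-0.28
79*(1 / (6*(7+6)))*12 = 158 / 13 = 12.15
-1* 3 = -3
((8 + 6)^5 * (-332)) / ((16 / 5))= -55799240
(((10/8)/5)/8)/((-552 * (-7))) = 1/123648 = 0.00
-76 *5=-380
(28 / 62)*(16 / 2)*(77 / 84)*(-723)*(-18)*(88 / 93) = 39192384 / 961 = 40782.92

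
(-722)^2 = 521284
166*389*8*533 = 275343536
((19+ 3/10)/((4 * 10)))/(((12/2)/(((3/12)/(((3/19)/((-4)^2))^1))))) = 3667/1800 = 2.04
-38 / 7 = -5.43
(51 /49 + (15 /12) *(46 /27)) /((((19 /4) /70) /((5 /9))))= 838900 /32319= 25.96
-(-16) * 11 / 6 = 88 / 3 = 29.33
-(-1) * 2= 2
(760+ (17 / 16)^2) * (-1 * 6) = -584547 / 128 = -4566.77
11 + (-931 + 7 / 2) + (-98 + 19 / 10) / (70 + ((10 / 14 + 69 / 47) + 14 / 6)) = -337503381 / 367735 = -917.79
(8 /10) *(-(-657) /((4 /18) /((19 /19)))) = 11826 /5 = 2365.20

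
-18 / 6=-3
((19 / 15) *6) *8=304 / 5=60.80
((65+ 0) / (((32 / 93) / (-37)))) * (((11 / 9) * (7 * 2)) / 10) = -1148147 / 96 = -11959.86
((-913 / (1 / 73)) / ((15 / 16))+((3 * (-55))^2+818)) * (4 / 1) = -2582956 / 15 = -172197.07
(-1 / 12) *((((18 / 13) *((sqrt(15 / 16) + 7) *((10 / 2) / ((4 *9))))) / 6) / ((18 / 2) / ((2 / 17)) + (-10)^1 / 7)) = -245 / 983736 - 35 *sqrt(15) / 3934944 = -0.00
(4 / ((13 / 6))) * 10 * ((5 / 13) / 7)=1200 / 1183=1.01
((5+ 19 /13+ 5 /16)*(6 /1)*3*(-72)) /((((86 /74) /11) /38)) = -1765119114 /559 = -3157637.06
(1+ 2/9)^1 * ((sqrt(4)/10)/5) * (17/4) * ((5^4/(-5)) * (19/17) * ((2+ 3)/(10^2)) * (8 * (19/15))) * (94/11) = -125.68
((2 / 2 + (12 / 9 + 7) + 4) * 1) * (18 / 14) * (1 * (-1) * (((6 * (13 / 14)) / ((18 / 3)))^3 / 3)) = -4.58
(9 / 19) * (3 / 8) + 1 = 179 / 152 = 1.18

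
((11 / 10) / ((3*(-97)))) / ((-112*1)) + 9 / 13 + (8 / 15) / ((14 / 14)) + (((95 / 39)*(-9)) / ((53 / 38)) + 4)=-157082795 / 14970592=-10.49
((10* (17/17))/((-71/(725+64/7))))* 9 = -462510/497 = -930.60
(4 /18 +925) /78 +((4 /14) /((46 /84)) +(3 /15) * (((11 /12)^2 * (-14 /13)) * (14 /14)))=3940457 /322920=12.20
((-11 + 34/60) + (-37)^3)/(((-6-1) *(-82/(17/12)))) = -3691193/29520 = -125.04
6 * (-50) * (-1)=300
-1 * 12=-12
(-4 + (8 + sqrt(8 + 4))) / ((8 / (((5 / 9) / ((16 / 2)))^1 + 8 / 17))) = 661*sqrt(3) / 4896 + 661 / 2448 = 0.50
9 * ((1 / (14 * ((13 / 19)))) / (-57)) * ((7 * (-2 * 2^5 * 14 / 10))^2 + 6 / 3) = -14751819 / 2275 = -6484.32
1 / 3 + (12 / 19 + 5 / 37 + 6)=14974 / 2109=7.10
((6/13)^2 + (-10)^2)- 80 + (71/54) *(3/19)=1180271/57798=20.42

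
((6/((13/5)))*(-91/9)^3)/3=-579670/729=-795.16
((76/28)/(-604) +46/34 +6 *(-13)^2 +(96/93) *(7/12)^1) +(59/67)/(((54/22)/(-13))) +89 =4434963216367/4030734204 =1100.29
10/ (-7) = -10/ 7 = -1.43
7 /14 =1 /2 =0.50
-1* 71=-71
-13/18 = -0.72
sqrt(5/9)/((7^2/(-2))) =-2 * sqrt(5)/147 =-0.03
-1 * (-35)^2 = -1225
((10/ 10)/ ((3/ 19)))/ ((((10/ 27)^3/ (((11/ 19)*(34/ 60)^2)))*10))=2317491/ 1000000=2.32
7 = 7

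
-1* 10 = -10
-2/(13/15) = -30/13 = -2.31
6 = 6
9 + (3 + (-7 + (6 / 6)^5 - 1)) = 5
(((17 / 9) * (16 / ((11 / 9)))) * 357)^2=9429186816 / 121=77927163.77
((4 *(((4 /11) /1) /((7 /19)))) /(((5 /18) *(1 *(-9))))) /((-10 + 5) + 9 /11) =304 /805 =0.38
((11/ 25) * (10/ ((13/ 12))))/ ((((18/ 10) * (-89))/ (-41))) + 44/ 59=365596/ 204789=1.79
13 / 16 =0.81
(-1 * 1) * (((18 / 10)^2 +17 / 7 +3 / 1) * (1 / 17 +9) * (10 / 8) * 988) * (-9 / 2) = 37095201 / 85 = 436414.13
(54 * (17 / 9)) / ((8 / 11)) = 561 / 4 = 140.25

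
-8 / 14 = -4 / 7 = -0.57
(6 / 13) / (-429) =-2 / 1859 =-0.00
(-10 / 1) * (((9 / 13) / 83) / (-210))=3 / 7553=0.00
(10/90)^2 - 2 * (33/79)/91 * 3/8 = 20737/2329236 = 0.01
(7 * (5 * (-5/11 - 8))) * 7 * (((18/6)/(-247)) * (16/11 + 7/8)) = 14012775/239096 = 58.61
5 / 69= 0.07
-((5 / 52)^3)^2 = -15625 / 19770609664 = -0.00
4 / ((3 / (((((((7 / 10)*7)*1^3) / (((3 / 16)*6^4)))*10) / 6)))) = 98 / 2187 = 0.04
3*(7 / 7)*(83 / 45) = 83 / 15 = 5.53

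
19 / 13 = 1.46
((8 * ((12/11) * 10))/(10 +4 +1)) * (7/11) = 448/121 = 3.70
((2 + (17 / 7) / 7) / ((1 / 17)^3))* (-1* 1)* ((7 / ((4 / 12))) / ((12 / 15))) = -8474925 / 28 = -302675.89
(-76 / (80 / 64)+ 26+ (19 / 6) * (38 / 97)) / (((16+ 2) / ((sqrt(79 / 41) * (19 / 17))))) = -927751 * sqrt(3239) / 18254430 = -2.89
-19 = -19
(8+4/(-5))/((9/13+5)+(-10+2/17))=-3978/2315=-1.72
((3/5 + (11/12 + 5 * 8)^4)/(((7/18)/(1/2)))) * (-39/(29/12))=-3777803965169/64960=-58155849.22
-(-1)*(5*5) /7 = 25 /7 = 3.57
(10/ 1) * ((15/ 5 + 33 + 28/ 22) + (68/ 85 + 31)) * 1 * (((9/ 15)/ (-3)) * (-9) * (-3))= -205146/ 55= -3729.93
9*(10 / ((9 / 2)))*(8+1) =180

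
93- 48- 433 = -388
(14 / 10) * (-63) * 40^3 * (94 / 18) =-29478400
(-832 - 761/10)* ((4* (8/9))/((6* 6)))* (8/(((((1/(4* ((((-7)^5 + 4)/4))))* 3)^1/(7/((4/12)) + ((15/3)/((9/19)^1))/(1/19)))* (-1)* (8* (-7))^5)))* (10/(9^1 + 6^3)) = 1878151591/26138246400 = 0.07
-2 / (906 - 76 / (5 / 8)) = -5 / 1961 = -0.00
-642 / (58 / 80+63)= -25680 / 2549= -10.07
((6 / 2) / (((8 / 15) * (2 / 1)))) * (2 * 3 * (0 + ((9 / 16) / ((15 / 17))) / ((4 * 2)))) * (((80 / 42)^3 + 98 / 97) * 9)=1633025151 / 17034752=95.86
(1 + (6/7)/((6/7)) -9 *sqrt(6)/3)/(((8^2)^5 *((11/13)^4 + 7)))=-0.00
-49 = -49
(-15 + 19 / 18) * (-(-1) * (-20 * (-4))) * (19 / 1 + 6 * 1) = -251000 / 9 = -27888.89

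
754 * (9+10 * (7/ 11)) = 127426/ 11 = 11584.18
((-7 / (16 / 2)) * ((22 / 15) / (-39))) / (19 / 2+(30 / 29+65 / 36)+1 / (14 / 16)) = 15631 / 6404645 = 0.00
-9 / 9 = -1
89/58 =1.53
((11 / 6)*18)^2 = 1089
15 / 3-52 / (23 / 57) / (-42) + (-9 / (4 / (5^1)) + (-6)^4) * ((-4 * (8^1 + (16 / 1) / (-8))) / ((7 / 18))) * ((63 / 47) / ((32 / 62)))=-6232401795 / 30268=-205907.29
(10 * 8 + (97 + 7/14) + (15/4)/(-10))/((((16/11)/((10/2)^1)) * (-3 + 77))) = 8.23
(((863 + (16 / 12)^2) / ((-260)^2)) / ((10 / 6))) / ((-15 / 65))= -7783 / 234000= -0.03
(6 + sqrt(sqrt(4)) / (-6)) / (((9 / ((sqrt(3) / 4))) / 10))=5 * sqrt(3) * (36 - sqrt(2)) / 108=2.77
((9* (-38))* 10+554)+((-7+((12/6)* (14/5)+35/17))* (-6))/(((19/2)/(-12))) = -4620526/1615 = -2861.01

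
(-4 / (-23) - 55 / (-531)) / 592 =3389 / 7230096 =0.00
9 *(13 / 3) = 39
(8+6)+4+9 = 27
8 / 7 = 1.14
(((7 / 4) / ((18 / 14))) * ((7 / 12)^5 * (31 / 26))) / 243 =25529833 / 56596340736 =0.00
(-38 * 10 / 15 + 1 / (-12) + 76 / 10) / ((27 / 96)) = -8552 / 135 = -63.35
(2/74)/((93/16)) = 16/3441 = 0.00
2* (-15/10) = -3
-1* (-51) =51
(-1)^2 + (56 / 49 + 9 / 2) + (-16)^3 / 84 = -1769 / 42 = -42.12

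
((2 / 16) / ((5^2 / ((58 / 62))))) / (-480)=-0.00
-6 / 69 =-2 / 23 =-0.09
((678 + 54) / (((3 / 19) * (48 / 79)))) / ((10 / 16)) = 183122 / 15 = 12208.13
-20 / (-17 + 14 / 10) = 50 / 39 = 1.28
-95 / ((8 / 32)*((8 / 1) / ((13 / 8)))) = -1235 / 16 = -77.19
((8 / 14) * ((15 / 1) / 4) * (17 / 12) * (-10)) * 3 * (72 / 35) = -9180 / 49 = -187.35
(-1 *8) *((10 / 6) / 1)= -40 / 3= -13.33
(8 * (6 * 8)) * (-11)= -4224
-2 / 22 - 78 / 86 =-472 / 473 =-1.00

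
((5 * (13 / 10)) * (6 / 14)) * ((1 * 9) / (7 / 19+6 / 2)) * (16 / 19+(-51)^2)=17351685 / 896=19365.72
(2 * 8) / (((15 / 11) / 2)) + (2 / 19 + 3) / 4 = 27637 / 1140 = 24.24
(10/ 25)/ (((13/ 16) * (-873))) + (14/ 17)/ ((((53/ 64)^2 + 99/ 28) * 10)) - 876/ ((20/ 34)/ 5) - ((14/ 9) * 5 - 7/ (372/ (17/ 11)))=-237421397684288273/ 31852697315868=-7453.73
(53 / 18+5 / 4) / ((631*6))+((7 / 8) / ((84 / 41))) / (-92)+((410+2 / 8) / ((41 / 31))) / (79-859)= -0.40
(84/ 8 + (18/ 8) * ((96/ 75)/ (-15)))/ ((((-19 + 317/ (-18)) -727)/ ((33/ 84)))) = -255123/ 48107500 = -0.01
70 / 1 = 70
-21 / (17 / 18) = -378 / 17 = -22.24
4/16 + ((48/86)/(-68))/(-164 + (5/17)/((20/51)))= 477439/1909372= 0.25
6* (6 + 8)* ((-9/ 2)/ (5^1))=-378/ 5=-75.60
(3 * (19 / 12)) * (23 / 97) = 437 / 388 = 1.13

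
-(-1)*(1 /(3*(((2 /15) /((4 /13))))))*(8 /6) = 40 /39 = 1.03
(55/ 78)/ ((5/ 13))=11/ 6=1.83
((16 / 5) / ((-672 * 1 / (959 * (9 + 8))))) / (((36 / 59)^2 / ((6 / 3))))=-8107249 / 19440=-417.04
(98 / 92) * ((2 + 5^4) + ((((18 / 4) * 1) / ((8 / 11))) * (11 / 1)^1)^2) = 65975217 / 11776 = 5602.52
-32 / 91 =-0.35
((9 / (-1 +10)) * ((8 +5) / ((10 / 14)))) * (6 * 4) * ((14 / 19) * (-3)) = -91728 / 95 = -965.56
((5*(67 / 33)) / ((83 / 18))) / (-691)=-2010 / 630883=-0.00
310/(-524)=-155/262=-0.59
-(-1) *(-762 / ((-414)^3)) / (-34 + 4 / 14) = -889 / 2791012464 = -0.00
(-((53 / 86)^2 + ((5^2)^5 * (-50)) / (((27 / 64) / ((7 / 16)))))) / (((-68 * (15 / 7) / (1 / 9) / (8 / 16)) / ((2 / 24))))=-707820311969099 / 43996141440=-16088.24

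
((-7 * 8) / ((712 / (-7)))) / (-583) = -49 / 51887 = -0.00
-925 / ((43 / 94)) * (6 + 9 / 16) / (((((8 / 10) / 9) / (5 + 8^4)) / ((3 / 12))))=-842424856875 / 5504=-153056841.73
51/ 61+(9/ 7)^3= 61962/ 20923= 2.96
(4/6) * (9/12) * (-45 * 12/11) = -270/11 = -24.55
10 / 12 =5 / 6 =0.83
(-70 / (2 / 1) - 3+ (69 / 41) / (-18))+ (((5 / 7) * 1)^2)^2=-22346021 / 590646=-37.83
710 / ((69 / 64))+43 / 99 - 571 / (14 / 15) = 1504621 / 31878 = 47.20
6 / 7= 0.86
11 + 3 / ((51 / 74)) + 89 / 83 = 23176 / 1411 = 16.43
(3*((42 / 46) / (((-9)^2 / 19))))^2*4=70756 / 42849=1.65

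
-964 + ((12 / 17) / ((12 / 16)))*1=-16372 / 17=-963.06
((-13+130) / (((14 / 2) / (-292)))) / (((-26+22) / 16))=136656 / 7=19522.29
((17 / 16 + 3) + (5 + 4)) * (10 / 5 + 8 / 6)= 1045 / 24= 43.54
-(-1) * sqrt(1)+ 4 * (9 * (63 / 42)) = 55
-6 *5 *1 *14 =-420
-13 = -13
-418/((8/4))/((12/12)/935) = -195415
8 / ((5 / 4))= 32 / 5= 6.40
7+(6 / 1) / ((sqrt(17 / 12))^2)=11.24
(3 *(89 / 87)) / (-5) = -89 / 145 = -0.61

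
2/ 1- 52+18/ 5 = -46.40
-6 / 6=-1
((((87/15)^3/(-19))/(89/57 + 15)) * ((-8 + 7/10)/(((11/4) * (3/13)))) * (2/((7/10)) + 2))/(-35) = -393467737/397512500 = -0.99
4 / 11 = 0.36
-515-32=-547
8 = 8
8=8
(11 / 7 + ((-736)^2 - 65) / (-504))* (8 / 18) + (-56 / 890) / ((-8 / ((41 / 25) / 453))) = -454270930441 / 952489125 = -476.93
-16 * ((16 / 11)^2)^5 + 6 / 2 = -17514373770613 / 25937424601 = -675.25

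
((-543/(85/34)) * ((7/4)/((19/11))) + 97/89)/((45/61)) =-225867689/760950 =-296.82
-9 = -9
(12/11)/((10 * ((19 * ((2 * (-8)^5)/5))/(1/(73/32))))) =-3/15623168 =-0.00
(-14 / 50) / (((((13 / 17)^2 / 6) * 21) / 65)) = -578 / 65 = -8.89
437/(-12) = -36.42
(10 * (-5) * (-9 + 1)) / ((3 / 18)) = 2400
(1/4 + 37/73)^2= 48841/85264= 0.57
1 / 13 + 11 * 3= 430 / 13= 33.08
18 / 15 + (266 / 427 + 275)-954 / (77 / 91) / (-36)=2067627 / 6710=308.14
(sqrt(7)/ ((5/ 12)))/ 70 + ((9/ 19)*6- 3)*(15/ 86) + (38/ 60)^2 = 6*sqrt(7)/ 175 + 274687/ 735300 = 0.46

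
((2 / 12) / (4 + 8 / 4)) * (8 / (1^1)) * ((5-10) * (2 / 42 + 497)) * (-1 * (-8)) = -835040 / 189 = -4418.20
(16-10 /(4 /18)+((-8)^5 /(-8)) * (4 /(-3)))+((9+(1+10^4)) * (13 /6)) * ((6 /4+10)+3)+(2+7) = 308999.50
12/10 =6/5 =1.20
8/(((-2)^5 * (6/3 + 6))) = -1/32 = -0.03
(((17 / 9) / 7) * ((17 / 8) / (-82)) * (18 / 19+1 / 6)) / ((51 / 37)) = -0.01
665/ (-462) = -95/ 66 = -1.44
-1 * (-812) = 812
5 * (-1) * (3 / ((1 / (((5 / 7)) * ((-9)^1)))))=96.43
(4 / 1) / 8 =1 / 2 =0.50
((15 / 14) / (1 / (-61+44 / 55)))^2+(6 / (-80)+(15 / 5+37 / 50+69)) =846583 / 200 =4232.92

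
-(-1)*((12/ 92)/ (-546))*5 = -5/ 4186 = -0.00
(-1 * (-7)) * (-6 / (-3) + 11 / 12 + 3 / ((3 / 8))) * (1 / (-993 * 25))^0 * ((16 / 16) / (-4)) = -917 / 48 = -19.10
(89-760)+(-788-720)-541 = -2720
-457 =-457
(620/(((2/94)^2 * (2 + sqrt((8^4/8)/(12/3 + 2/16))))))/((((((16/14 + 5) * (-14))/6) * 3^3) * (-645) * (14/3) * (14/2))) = -753269/269356773 + 2191328 * sqrt(33)/808070319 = 0.01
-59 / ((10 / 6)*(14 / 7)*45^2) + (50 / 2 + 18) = 42.99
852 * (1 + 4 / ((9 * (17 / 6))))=985.65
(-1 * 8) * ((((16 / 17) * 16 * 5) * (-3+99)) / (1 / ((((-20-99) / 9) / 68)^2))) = -1003520 / 459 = -2186.32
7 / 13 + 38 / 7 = 543 / 91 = 5.97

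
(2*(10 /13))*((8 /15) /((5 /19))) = 608 /195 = 3.12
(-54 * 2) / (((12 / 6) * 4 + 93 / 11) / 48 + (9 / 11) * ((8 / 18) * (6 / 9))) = -19008 / 103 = -184.54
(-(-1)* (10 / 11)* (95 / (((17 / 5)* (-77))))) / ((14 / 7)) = -2375 / 14399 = -0.16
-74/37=-2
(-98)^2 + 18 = 9622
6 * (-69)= -414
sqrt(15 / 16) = sqrt(15) / 4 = 0.97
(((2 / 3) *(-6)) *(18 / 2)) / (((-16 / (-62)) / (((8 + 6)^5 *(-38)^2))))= -108338190912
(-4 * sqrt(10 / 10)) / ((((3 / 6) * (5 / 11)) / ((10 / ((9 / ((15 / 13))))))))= -880 / 39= -22.56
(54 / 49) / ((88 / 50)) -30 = -29.37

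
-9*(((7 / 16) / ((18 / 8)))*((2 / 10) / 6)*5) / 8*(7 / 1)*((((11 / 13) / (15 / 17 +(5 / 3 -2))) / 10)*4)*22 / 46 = -14399 / 191360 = -0.08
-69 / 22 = -3.14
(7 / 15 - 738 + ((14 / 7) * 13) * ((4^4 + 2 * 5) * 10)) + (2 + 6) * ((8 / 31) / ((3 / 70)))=10612949 / 155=68470.64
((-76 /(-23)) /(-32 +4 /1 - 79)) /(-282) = 38 /347001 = 0.00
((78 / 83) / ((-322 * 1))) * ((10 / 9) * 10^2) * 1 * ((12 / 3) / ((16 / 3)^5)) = -131625 / 437878784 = -0.00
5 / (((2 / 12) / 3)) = 90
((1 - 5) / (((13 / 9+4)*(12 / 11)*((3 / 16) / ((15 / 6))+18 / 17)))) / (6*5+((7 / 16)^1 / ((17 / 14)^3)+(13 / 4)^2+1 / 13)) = -7643841920 / 526126636749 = -0.01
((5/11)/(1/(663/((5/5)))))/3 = 1105/11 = 100.45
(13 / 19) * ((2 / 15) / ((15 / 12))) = 104 / 1425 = 0.07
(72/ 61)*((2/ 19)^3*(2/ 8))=144/ 418399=0.00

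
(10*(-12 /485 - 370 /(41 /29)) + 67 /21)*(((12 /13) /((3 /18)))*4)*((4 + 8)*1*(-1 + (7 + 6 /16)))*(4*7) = -6413494783680 /51701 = -124049724.06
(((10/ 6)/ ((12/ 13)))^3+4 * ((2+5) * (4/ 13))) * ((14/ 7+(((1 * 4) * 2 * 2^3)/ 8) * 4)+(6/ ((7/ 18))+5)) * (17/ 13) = 18989693923/ 18398016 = 1032.16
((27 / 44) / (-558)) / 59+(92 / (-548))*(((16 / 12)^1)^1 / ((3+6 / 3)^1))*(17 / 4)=-62938397 / 330756360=-0.19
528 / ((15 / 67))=11792 / 5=2358.40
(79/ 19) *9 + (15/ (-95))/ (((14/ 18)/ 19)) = 4464/ 133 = 33.56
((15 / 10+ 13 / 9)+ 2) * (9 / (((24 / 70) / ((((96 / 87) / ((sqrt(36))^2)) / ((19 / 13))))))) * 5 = 202475 / 14877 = 13.61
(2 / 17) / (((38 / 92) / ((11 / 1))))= 1012 / 323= 3.13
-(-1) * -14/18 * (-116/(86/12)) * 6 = 3248/43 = 75.53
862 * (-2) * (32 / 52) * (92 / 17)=-1268864 / 221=-5741.47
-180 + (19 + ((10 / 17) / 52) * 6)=-35566 / 221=-160.93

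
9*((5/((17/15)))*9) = 6075/17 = 357.35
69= 69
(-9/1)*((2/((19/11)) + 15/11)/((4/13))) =-61659/836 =-73.75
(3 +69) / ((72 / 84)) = 84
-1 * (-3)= 3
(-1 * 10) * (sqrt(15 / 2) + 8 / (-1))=80 - 5 * sqrt(30)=52.61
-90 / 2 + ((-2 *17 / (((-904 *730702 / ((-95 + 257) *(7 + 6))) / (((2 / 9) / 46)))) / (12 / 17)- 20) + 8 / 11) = -10741278356707 / 167120315824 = -64.27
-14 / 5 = -2.80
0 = 0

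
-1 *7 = -7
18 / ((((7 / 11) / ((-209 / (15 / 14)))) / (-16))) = 441408 / 5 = 88281.60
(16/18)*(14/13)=112/117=0.96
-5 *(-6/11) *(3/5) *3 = 54/11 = 4.91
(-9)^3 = -729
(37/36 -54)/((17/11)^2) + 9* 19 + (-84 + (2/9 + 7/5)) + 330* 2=726.44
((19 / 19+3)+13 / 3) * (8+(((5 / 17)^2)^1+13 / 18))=1145575 / 15606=73.41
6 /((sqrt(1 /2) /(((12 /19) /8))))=9 * sqrt(2) /19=0.67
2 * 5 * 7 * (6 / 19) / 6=70 / 19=3.68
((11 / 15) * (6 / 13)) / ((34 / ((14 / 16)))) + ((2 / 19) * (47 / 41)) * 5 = 4214783 / 6886360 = 0.61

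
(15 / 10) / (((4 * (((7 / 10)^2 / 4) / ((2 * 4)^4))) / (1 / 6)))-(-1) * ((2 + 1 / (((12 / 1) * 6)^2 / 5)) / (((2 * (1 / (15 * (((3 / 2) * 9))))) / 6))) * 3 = 35979665 / 6272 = 5736.55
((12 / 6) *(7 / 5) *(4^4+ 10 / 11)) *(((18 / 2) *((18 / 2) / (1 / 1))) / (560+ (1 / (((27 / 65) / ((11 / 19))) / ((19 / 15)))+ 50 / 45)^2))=21025931724 / 205064695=102.53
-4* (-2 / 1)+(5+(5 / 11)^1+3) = 181 / 11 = 16.45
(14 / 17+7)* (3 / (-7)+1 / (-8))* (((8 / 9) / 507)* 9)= -589 / 8619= -0.07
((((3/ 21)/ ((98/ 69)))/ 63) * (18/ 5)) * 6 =414/ 12005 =0.03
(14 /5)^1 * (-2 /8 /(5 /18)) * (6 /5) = -378 /125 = -3.02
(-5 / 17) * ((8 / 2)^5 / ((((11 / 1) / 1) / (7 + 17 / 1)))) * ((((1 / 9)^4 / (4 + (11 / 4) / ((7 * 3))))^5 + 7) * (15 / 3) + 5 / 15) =-33116403269135903392755363940679680 / 1426326515359765149258640076211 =-23217.97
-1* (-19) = 19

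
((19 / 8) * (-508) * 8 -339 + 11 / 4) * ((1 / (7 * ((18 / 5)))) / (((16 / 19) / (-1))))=3795535 / 8064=470.68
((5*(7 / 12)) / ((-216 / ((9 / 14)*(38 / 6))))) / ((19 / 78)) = -65 / 288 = -0.23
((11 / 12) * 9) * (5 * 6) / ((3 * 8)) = 165 / 16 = 10.31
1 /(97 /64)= 64 /97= 0.66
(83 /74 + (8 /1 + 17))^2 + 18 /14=26204707 /38332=683.62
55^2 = 3025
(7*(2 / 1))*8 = 112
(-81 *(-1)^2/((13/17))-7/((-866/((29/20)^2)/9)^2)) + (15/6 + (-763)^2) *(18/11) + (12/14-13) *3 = 114407818039432724673/120112952960000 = 952501.92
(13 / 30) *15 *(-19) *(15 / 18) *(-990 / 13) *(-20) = -156750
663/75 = 221/25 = 8.84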